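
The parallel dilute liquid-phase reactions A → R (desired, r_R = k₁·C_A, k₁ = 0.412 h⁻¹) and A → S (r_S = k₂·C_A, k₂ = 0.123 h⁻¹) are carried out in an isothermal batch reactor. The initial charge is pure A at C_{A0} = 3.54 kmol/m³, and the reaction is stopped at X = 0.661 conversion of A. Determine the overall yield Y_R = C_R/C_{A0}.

0.509

C_A = C_{A0}(1−X) = 1.200 kmol/m³.
Both paths are first order in A, so the instantaneous fraction to R is constant: dC_R/d(−C_A) = k₁/(k₁+k₂) = 0.7701.
C_R = 0.7701·(C_{A0}−C_A) = 0.7701×2.340 = 1.80 kmol/m³.
Y_R = C_R/C_{A0} = 1.802/3.54 = 0.509.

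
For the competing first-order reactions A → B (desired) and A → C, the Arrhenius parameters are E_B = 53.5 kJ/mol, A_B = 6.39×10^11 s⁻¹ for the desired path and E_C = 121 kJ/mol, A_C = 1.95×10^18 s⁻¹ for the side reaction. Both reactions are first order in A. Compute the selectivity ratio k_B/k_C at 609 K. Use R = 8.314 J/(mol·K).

Since both paths have the same order in A, the concentration cancels and S_{B/C} = k_B/k_C = (A_B/A_C)·exp[(E_C−E_B)/(RT)].
(E_C−E_B)/(RT) = (121−53.5)×10³/(8.314×609) = 67500/5063 = 13.33.
k_B/k_C = (6.39×10^11/1.95×10^18)·exp(13.33) = 3.277×10^-7 × 6.163×10^5 = 0.202.
Since E_B < E_C, lowering the temperature improves selectivity toward B.

0.202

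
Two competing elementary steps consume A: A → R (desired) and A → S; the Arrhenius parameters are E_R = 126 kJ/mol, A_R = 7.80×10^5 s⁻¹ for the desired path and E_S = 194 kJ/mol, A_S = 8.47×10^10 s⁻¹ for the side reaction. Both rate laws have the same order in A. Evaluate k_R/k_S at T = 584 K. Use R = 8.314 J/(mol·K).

k_R/k_S = (A_R/A_S)·exp[−(E_R−E_S)/(RT)] = (A_R/A_S)·exp[(E_S−E_R)/(RT)].
(E_S−E_R)/(RT) = (194−126)×10³/(8.314×584) = 68000/4855 = 14.01.
k_R/k_S = (7.80×10^5/8.47×10^10)·exp(14.01) = 9.209×10^-6 × 1.209×10^6 = 11.1.

11.1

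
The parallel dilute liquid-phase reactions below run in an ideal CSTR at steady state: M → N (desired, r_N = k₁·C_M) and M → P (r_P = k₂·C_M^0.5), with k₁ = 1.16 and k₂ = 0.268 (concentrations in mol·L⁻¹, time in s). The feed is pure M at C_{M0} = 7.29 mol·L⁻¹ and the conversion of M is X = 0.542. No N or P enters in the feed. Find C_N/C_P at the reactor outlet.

7.91

Exit C_M = C_{M0}(1−X) = 7.29×0.458 = 3.339 mol·L⁻¹.
Rates in a CSTR are evaluated at the outlet concentration: r_N = 1.16×3.339 = 3.873, r_P = 0.268×3.339^0.5 = 0.4897.
Overall selectivity = C_N/C_P = r_Nτ/(r_Pτ) = r_N/r_P = 7.91.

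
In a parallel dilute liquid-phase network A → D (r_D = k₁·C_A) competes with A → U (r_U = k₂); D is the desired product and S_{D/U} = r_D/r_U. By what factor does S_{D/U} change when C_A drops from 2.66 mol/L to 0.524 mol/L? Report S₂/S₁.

S_{D/U} = (k₁/k₂)·C_A, so S₂/S₁ = (C_{A,2}/C_{A,1}).
= 0.524/2.66 = 0.197.

0.197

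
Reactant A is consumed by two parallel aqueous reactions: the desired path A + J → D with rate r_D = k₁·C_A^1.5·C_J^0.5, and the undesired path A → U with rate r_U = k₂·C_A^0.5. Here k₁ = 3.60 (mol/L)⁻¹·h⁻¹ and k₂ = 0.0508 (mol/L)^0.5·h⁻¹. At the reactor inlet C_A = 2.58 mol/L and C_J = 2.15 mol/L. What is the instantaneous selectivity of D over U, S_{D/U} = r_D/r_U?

S_{D/U} = r_D/r_U = (k₁·C_A^1.5·C_J^0.5)/(k₂·C_A^0.5) = (k₁/k₂)·C_A·C_J^0.5.
= (3.60×2.580^1.5×2.150^0.5) / (0.0508×2.580^0.5) = 21.88/0.08160 = 268.

268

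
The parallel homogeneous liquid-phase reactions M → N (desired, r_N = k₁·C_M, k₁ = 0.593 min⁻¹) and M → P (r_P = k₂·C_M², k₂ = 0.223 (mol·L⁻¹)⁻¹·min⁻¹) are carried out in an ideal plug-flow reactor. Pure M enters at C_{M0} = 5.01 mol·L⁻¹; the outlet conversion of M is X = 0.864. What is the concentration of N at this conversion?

2.21 mol·L⁻¹

C_M = C_{M0}(1−X) = 0.6814 mol·L⁻¹.
Along a PFR/batch, dC_N/dC_M = −r_N/(r_N+r_P) = −k₁/(k₁+k₂·C_M).
Integrating from C_{M0} to C_M: C_N = (0.593/0.223)·ln[(0.593+0.223·5.01)/(0.593+0.223·0.681)] = 2.659·ln(1.710/0.7449) = 2.210 mol·L⁻¹.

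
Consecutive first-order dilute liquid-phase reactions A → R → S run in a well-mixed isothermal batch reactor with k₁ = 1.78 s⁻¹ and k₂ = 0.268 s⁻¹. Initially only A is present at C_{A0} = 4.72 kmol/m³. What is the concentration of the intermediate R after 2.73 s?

The intermediate concentration in a first-order A→B→C sequence is C_R = k₁C_{A0}(e^(−k₁t) − e^(−k₂t))/(k₂−k₁).
e^(−k₁t) = e^(−1.78×2.73) = e^(−4.859) = 0.007755; e^(−k₂t) = e^(−0.7316) = 0.4811.
C_R = 1.78×4.72/(0.268−1.78) × (0.007755−0.4811) = (-5.557)×(-0.4734) = 2.630 kmol/m³.

2.63 kmol/m³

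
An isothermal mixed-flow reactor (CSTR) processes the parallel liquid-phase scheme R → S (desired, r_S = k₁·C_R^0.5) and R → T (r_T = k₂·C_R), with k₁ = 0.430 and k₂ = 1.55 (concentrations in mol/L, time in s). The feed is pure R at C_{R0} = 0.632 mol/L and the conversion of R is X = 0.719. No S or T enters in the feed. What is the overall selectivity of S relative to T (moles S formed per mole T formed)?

0.658

Exit C_R = C_{R0}(1−X) = 0.632×0.281 = 0.1776 mol/L.
A CSTR operates uniformly at the exit composition, giving r_S = 0.1812 and r_T = 0.2753 (each k·C_R^n at C_R = 0.1776).
Overall selectivity = C_S/C_T = r_Sτ/(r_Tτ) = r_S/r_T = 0.658.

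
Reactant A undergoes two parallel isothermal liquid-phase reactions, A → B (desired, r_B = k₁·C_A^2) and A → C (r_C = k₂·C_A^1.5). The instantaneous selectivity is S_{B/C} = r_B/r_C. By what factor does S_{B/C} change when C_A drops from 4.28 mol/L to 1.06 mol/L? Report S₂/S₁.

S_{B/C} = (k₁/k₂)·C_A^0.5, so S₂/S₁ = (C_{A,2}/C_{A,1})^0.5.
= (1.06/4.28)^0.5 = (0.2477)^0.5 = 0.498.

0.498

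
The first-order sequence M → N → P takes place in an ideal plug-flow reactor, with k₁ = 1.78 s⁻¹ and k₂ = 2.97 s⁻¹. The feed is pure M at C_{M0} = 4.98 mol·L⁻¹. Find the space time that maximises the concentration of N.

0.430 s

Setting dC_N/dτ = 0 gives τ_opt = ln(k₂/k₁)/(k₂−k₁).
= ln(2.97/1.78)/(2.97−1.78) = ln(1.669)/1.190 = 0.5119/1.190 = 0.430 s.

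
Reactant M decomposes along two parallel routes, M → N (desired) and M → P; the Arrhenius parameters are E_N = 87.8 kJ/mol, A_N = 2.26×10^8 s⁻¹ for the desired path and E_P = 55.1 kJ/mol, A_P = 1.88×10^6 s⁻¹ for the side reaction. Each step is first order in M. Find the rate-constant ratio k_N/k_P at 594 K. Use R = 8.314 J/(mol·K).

0.160

Since both paths have the same order in M, the concentration cancels and S_{N/P} = k_N/k_P = (A_N/A_P)·exp[(E_P−E_N)/(RT)].
(E_P−E_N)/(RT) = (55.1−87.8)×10³/(8.314×594) = -32700/4939 = -6.621.
k_N/k_P = (2.26×10^8/1.88×10^6)·exp(-6.621) = 120.2 × 0.001332 = 0.160.
Since E_N > E_P, raising the temperature improves selectivity toward N.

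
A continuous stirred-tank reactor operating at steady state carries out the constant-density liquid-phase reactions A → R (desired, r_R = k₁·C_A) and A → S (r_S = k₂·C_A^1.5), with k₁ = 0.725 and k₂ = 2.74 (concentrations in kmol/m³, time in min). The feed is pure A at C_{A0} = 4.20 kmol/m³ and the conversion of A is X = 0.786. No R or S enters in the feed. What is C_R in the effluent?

0.720 kmol/m³

Exit C_A = C_{A0}(1−X) = 4.20×0.214 = 0.8988 kmol/m³.
In a CSTR the entire volume is at exit conditions, so r_R = 0.725×0.8988 = 0.6516 and r_S = 2.74×0.8988^1.5 = 2.335.
Fraction of consumed A going to R: r_R/(r_R+r_S) = 0.2182.
C_R = 0.2182·C_{A0}·X = 0.2182×4.20×0.786 = 0.720 kmol/m³.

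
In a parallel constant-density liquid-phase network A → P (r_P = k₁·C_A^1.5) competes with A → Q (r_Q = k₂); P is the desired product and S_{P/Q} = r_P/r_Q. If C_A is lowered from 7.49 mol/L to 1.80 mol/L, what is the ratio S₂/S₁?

0.118

S_{P/Q} = (k₁/k₂)·C_A^1.5, so S₂/S₁ = (C_{A,2}/C_{A,1})^1.5.
= (1.80/7.49)^1.5 = (0.2403)^1.5 = 0.118.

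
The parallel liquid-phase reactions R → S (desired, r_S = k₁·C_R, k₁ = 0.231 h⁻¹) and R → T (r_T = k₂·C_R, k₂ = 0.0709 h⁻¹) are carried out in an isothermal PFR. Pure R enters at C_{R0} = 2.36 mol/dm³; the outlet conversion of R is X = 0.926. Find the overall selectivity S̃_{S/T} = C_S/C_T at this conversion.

C_R = C_{R0}(1−X) = 0.1746 mol/dm³.
Both paths are first order in R, so the instantaneous fraction to S is constant: dC_S/d(−C_R) = k₁/(k₁+k₂) = 0.7652.
C_S = 0.7652·(C_{R0}−C_R) = 0.7652×2.185 = 1.67 mol/dm³.
C_T = (C_{R0}−C_R)−C_S = 0.5132 mol/dm³; S̃_{S/T} = 1.672/0.5132 = 3.26.

3.26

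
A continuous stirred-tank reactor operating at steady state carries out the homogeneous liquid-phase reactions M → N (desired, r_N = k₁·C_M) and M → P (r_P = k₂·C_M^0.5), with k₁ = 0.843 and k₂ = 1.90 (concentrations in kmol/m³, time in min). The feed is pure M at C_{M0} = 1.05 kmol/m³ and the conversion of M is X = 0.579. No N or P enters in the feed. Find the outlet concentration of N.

0.138 kmol/m³

Exit C_M = C_{M0}(1−X) = 1.05×0.421 = 0.4421 kmol/m³.
Rates in a CSTR are evaluated at the outlet concentration: r_N = 0.843×0.4421 = 0.3726, r_P = 1.90×0.4421^0.5 = 1.263.
Fraction of consumed M going to N: r_N/(r_N+r_P) = 0.2278.
C_N = 0.2278·C_{M0}·X = 0.2278×1.05×0.579 = 0.138 kmol/m³.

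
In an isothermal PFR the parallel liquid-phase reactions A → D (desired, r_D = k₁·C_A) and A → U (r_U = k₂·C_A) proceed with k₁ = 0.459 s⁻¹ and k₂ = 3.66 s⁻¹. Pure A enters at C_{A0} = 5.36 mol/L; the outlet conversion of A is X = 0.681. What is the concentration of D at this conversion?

C_A = C_{A0}(1−X) = 1.710 mol/L.
Both paths are first order in A, so the instantaneous fraction to D is constant: dC_D/d(−C_A) = k₁/(k₁+k₂) = 0.1114.
C_D = 0.1114·(C_{A0}−C_A) = 0.1114×3.650 = 0.407 mol/L.

0.407 mol/L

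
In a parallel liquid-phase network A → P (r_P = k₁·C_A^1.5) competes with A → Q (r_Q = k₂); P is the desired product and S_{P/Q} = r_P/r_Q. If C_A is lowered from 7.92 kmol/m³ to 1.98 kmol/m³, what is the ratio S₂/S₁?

0.125

S_{P/Q} = (k₁/k₂)·C_A^1.5, so S₂/S₁ = (C_{A,2}/C_{A,1})^1.5.
= (1.98/7.92)^1.5 = (0.2500)^1.5 = 0.125.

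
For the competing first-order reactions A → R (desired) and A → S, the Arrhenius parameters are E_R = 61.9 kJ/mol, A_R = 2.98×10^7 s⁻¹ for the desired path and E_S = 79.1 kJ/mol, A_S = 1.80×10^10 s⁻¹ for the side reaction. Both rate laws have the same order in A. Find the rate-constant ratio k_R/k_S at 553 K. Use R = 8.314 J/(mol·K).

With equal orders, S_{R/S} = k_R/k_S = (A_R/A_S)·exp[(E_S−E_R)/(RT)].
(E_S−E_R)/(RT) = (79.1−61.9)×10³/(8.314×553) = 17200/4598 = 3.741.
k_R/k_S = (2.98×10^7/1.80×10^10)·exp(3.741) = 0.001656 × 42.14 = 0.0698.

0.0698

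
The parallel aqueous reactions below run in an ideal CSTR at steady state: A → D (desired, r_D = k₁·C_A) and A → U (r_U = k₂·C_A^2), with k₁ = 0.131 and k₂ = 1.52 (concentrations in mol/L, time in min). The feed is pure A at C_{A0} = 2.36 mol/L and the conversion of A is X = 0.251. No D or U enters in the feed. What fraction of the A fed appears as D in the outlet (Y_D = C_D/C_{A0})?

0.0117

Exit C_A = C_{A0}(1−X) = 2.36×0.749 = 1.768 mol/L.
In a CSTR the entire volume is at exit conditions, so r_D = 0.131×1.768 = 0.2316 and r_U = 1.52×1.768^2 = 4.749.
Fraction of consumed A going to D: r_D/(r_D+r_U) = 0.04649.
C_D = 0.04649·C_{A0}·X = 0.04649×2.36×0.251 = 0.0275 mol/L; Y_D = C_D/C_{A0} = 0.0117.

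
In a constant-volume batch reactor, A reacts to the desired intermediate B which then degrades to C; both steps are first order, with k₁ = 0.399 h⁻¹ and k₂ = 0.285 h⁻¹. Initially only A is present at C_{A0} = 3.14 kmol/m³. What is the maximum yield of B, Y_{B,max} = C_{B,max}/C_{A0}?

0.431

For a first-order series the maximum intermediate yield is C_{B,max}/C_{A0} = (k₁/k₂)^[k₂/(k₂−k₁)].
= (0.399/0.285)^(0.285/(0.285−0.399)) = (1.400)^(-2.500) = 0.4312.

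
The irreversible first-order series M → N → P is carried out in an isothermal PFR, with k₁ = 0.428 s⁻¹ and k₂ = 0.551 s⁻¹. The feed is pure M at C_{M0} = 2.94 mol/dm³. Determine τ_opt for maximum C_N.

2.05 s

The intermediate peaks when r₁ = r₂, i.e. k₁e^(−k₁τ) = k₂e^(−k₂τ), giving τ_opt = ln(k₂/k₁)/(k₂−k₁).
= ln(0.551/0.428)/(0.551−0.428) = ln(1.287)/0.1230 = 0.2526/0.1230 = 2.05 s.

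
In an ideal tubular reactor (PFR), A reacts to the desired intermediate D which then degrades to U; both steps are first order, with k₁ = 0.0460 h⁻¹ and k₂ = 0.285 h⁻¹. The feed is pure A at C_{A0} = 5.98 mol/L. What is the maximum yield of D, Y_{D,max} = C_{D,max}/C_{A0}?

0.114

At the optimum, C_{D,max}/C_{A0} = (k₁/k₂)^[k₂/(k₂−k₁)].
= (0.0460/0.285)^(0.285/(0.285−0.0460)) = (0.1614)^(1.192) = 0.1136.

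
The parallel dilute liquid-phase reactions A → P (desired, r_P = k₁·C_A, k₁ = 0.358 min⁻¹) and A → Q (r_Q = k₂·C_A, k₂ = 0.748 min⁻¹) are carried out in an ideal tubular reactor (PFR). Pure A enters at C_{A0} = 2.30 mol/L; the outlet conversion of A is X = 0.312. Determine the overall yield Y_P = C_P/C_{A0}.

0.101

C_A = C_{A0}(1−X) = 1.582 mol/L.
Both paths are first order in A, so the instantaneous fraction to P is constant: dC_P/d(−C_A) = k₁/(k₁+k₂) = 0.3237.
C_P = 0.3237·(C_{A0}−C_A) = 0.3237×0.7176 = 0.232 mol/L.
Y_P = C_P/C_{A0} = 0.2323/2.30 = 0.101.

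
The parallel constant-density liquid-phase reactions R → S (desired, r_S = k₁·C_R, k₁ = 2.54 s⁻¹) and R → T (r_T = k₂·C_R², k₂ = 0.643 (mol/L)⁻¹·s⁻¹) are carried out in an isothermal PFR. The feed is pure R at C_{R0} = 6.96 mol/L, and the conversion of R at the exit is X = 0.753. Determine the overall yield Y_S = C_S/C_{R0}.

0.372

C_R = C_{R0}(1−X) = 1.719 mol/L.
Along a PFR/batch, dC_S/dC_R = −r_S/(r_S+r_T) = −k₁/(k₁+k₂·C_R).
Integrating from C_{R0} to C_R: C_S = (2.54/0.643)·ln[(2.54+0.643·6.96)/(2.54+0.643·1.72)] = 3.950·ln(7.015/3.645) = 2.586 mol/L.
Y_S = C_S/C_{R0} = 2.586/6.96 = 0.372.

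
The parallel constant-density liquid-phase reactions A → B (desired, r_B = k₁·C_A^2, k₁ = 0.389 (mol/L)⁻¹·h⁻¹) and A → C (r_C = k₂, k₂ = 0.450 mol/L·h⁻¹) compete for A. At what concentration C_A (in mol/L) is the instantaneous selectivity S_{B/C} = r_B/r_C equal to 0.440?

0.713 mol/L

S_{B/C} = (k₁/k₂)·C_A^2 ⇒ C_A = (S·k₂/k₁)^(0.5).
= (0.440×0.450/0.389)^(0.5) = (0.5090)^(0.5) = 0.713 mol/L.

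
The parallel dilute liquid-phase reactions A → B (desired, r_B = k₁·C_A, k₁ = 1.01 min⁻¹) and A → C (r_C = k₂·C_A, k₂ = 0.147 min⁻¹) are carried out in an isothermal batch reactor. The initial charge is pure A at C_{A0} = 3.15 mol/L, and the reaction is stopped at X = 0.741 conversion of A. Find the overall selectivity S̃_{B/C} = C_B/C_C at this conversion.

C_A = C_{A0}(1−X) = 0.8158 mol/L.
Both paths are first order in A, so the instantaneous fraction to B is constant: dC_B/d(−C_A) = k₁/(k₁+k₂) = 0.8729.
C_B = 0.8729·(C_{A0}−C_A) = 0.8729×2.334 = 2.04 mol/L.
C_C = (C_{A0}−C_A)−C_B = 0.2966 mol/L; S̃_{B/C} = 2.038/0.2966 = 6.87.

6.87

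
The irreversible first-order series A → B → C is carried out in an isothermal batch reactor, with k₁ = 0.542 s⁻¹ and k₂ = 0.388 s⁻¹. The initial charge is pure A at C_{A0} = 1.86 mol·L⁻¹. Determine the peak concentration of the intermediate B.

At the optimum, C_{B,max}/C_{A0} = (k₁/k₂)^[k₂/(k₂−k₁)].
= (0.542/0.388)^(0.388/(0.388−0.542)) = (1.397)^(-2.519) = 0.4308.
C_{B,max} = 0.4308×1.86 = 0.801 mol·L⁻¹.

0.801 mol·L⁻¹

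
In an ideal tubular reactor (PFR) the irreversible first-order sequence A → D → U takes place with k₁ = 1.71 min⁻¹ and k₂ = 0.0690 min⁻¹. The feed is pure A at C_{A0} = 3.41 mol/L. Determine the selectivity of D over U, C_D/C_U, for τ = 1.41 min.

Solving the coupled first-order balances gives C_D(τ) = [k₁/(k₂−k₁)]·C_{A0}·(e^(−k₁τ) − e^(−k₂τ)).
e^(−k₁τ) = e^(−1.71×1.41) = e^(−2.411) = 0.08972; e^(−k₂τ) = e^(−0.09729) = 0.9073.
C_D = 1.71×3.41/(0.0690−1.71) × (0.08972−0.9073) = (-3.553)×(-0.8176) = 2.905 mol/L.
C_A = C_{A0}e^(−k₁τ) = 0.3059 mol/L, so C_U = C_{A0}−C_A−C_D = 0.1989 mol/L; C_D/C_U = 14.6.

14.6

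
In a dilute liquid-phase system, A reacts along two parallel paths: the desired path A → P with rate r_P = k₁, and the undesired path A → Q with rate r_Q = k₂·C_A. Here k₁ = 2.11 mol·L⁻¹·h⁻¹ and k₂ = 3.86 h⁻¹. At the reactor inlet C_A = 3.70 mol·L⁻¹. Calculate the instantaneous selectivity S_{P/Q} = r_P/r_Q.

S_{P/Q} = r_P/r_Q = (k₁)/(k₂·C_A) = (k₁/k₂)·C_A⁻¹.
= (2.11) / (3.86×3.700) = 2.110/14.28 = 0.148.
The undesired path is higher order in A, so low C_A (CSTR or dilute feed) favours P.

0.148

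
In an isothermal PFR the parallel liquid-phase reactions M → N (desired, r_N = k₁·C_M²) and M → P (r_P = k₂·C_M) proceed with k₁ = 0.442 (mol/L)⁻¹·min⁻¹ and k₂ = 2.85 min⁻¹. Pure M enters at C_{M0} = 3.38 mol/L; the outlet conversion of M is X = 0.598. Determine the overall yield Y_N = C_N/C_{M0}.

0.159

C_M = C_{M0}(1−X) = 1.359 mol/L.
Along a PFR/batch, dC_P/dC_M = −r_P/(r_N+r_P) = −k₂/(k₂+k₁·C_M).
Integrating from C_{M0} to C_M: C_P = (2.85/0.442)·ln[(2.85+0.442·3.38)/(2.85+0.442·1.36)] = 6.448·ln(4.344/3.451) = 1.485 mol/L.
Then C_N = (C_{M0}−C_M) − C_P = 2.021 − 1.485 = 0.5366 mol/L.
Y_N = C_N/C_{M0} = 0.5366/3.38 = 0.159.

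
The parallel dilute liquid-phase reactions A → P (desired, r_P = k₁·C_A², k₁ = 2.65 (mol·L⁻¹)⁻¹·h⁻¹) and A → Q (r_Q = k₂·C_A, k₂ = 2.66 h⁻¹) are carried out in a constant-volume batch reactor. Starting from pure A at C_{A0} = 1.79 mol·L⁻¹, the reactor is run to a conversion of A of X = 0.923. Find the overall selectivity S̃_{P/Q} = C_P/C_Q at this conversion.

0.839

C_A = C_{A0}(1−X) = 0.1378 mol·L⁻¹.
Along a PFR/batch, dC_Q/dC_A = −r_Q/(r_P+r_Q) = −k₂/(k₂+k₁·C_A).
Integrating from C_{A0} to C_A: C_Q = (2.66/2.65)·ln[(2.66+2.65·1.79)/(2.66+2.65·0.138)] = 1.004·ln(7.404/3.025) = 0.8983 mol·L⁻¹.
Then C_P = (C_{A0}−C_A) − C_Q = 1.652 − 0.8983 = 0.7538 mol·L⁻¹.
S̃_{P/Q} = C_P/C_Q = 0.7538/0.8983 = 0.839.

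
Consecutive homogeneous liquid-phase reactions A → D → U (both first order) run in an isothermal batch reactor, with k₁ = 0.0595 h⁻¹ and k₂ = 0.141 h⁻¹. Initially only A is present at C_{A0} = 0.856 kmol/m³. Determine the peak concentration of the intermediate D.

0.192 kmol/m³

Evaluating C_D at t_opt = ln(k₂/k₁)/(k₂−k₁) gives C_{D,max}/C_{A0} = (k₁/k₂)^[k₂/(k₂−k₁)].
= (0.0595/0.141)^(0.141/(0.141−0.0595)) = (0.4220)^(1.730) = 0.2248.
C_{D,max} = 0.2248×0.856 = 0.192 kmol/m³.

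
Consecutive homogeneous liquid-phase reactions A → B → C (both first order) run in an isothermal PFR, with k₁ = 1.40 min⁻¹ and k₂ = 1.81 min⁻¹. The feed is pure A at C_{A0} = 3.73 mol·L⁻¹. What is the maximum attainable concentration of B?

1.20 mol·L⁻¹

At the optimum, C_{B,max}/C_{A0} = (k₁/k₂)^[k₂/(k₂−k₁)].
= (1.40/1.81)^(1.81/(1.81−1.40)) = (0.7735)^(4.415) = 0.3218.
C_{B,max} = 0.3218×3.73 = 1.20 mol·L⁻¹.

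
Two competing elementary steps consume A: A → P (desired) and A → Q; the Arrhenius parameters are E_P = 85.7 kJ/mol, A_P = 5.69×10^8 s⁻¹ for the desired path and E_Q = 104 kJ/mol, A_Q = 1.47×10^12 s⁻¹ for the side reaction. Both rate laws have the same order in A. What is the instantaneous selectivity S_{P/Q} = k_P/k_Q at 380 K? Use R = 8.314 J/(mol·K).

0.127

With equal orders, S_{P/Q} = k_P/k_Q = (A_P/A_Q)·exp[(E_Q−E_P)/(RT)].
(E_Q−E_P)/(RT) = (104−85.7)×10³/(8.314×380) = 18300/3159 = 5.792.
k_P/k_Q = (5.69×10^8/1.47×10^12)·exp(5.792) = 3.871×10^-4 × 327.8 = 0.127.
Since E_P < E_Q, lowering the temperature improves selectivity toward P.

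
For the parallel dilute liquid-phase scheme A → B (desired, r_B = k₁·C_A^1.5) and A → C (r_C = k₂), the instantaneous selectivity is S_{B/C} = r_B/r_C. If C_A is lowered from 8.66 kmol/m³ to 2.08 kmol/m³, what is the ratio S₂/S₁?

0.118

S_{B/C} = (k₁/k₂)·C_A^1.5, so S₂/S₁ = (C_{A,2}/C_{A,1})^1.5.
= (2.08/8.66)^1.5 = (0.2402)^1.5 = 0.118.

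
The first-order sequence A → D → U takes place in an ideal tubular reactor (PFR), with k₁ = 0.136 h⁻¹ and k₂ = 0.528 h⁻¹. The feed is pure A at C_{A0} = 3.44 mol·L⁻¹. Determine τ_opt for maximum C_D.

The intermediate peaks when r₁ = r₂, i.e. k₁e^(−k₁τ) = k₂e^(−k₂τ), giving τ_opt = ln(k₂/k₁)/(k₂−k₁).
= ln(0.528/0.136)/(0.528−0.136) = ln(3.882)/0.3920 = 1.356/0.3920 = 3.46 h.

3.46 h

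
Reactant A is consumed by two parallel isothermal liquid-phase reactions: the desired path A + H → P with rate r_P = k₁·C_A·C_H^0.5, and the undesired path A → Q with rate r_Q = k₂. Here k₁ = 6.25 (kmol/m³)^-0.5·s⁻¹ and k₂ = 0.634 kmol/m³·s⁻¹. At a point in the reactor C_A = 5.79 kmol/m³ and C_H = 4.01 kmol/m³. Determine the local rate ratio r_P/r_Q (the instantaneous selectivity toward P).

S_{P/Q} = r_P/r_Q = (k₁·C_A·C_H^0.5)/(k₂) = (k₁/k₂)·C_A·C_H^0.5.
= (6.25×5.790×4.010^0.5) / (0.634) = 72.47/0.6340 = 114.

114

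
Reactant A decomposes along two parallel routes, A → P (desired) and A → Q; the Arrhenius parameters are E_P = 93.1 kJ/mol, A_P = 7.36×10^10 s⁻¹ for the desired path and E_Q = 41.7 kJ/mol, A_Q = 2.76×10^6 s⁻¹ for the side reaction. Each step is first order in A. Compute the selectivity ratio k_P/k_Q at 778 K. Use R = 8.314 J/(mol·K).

Since both paths have the same order in A, the concentration cancels and S_{P/Q} = k_P/k_Q = (A_P/A_Q)·exp[(E_Q−E_P)/(RT)].
(E_Q−E_P)/(RT) = (41.7−93.1)×10³/(8.314×778) = -51400/6468 = -7.946.
k_P/k_Q = (7.36×10^10/2.76×10^6)·exp(-7.946) = 26667 × 3.539×10^-4 = 9.44.
Since E_P > E_Q, raising the temperature improves selectivity toward P.

9.44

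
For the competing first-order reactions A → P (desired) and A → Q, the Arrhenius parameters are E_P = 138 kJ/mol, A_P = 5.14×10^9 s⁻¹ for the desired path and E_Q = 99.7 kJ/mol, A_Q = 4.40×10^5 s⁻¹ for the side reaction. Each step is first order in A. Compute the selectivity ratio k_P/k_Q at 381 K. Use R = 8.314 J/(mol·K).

0.0655

k_P/k_Q = (A_P/A_Q)·exp[−(E_P−E_Q)/(RT)] = (A_P/A_Q)·exp[(E_Q−E_P)/(RT)].
(E_Q−E_P)/(RT) = (99.7−138)×10³/(8.314×381) = -38300/3168 = -12.09.
k_P/k_Q = (5.14×10^9/4.40×10^5)·exp(-12.09) = 11682 × 5.610×10^-6 = 0.0655.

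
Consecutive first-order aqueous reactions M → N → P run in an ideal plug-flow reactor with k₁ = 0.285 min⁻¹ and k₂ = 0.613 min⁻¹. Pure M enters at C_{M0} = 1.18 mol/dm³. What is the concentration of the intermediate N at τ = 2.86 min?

0.276 mol/dm³

For first-order series with pure M initially, C_N(τ) = k₁C_{M0}/(k₂−k₁)·(e^(−k₁τ) − e^(−k₂τ)).
e^(−k₁τ) = e^(−0.285×2.86) = e^(−0.8151) = 0.4426; e^(−k₂τ) = e^(−1.753) = 0.1732.
C_N = 0.285×1.18/(0.613−0.285) × (0.4426−0.1732) = 1.025×0.2694 = 0.2762 mol/dm³.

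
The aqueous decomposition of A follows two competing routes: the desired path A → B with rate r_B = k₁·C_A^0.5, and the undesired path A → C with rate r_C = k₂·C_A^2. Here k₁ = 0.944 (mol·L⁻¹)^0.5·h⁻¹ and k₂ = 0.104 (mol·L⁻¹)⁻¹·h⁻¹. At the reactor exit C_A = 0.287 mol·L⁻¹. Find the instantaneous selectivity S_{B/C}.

59.0

S_{B/C} = r_B/r_C = (k₁·C_A^0.5)/(k₂·C_A^2) = (k₁/k₂)·C_A^-1.5.
= (0.944×0.2870^0.5) / (0.104×0.2870^2) = 0.5057/0.008566 = 59.0.
The undesired path is higher order in A, so low C_A (CSTR or dilute feed) favours B.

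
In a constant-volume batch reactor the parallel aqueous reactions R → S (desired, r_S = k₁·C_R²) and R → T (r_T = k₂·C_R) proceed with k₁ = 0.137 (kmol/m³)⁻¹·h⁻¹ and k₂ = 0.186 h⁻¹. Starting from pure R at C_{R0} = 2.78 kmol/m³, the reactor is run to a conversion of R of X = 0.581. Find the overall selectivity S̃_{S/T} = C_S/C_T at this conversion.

1.40

C_R = C_{R0}(1−X) = 1.165 kmol/m³.
Along a PFR/batch, dC_T/dC_R = −r_T/(r_S+r_T) = −k₂/(k₂+k₁·C_R).
Integrating from C_{R0} to C_R: C_T = (0.186/0.137)·ln[(0.186+0.137·2.78)/(0.186+0.137·1.16)] = 1.358·ln(0.5669/0.3456) = 0.6719 kmol/m³.
Then C_S = (C_{R0}−C_R) − C_T = 1.615 − 0.6719 = 0.9433 kmol/m³.
S̃_{S/T} = C_S/C_T = 0.9433/0.6719 = 1.40.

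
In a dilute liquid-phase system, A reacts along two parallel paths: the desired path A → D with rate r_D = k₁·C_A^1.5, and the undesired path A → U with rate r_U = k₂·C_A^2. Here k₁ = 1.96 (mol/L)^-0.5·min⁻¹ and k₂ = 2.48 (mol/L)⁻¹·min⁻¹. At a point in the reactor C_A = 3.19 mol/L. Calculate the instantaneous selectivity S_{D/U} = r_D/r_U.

S_{D/U} = r_D/r_U = (k₁·C_A^1.5)/(k₂·C_A^2) = (k₁/k₂)·C_A^-0.5.
= (1.96×3.190^1.5) / (2.48×3.190^2) = 11.17/25.24 = 0.442.
The undesired path is higher order in A, so low C_A (CSTR or dilute feed) favours D.

0.442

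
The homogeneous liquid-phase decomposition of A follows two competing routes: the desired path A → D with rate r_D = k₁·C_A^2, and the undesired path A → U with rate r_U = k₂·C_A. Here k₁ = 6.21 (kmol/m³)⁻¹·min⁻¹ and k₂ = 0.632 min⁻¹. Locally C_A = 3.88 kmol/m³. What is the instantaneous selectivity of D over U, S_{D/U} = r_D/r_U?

38.1

S_{D/U} = r_D/r_U = (k₁·C_A^2)/(k₂·C_A) = (k₁/k₂)·C_A.
= (6.21×3.880^2) / (0.632×3.880) = 93.49/2.452 = 38.1.
Since the desired path is higher order in A, keeping C_A high (PFR or concentrated feed) favours D.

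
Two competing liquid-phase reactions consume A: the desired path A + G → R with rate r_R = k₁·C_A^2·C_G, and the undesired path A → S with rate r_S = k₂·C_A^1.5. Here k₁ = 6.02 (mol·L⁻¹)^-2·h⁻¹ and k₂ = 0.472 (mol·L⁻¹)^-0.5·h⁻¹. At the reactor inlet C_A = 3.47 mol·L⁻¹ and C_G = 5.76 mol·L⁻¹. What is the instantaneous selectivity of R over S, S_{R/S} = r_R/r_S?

137

S_{R/S} = r_R/r_S = (k₁·C_A^2·C_G)/(k₂·C_A^1.5) = (k₁/k₂)·C_A^0.5·C_G.
= (6.02×3.470^2×5.760) / (0.472×3.470^1.5) = 417.5/3.051 = 137.
Since the desired path is higher order in A, keeping C_A high (PFR or concentrated feed) favours R.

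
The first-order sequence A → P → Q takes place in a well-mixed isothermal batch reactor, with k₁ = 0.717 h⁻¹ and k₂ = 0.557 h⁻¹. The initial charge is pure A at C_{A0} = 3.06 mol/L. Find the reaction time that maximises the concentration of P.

The intermediate peaks when r₁ = r₂, i.e. k₁e^(−k₁t) = k₂e^(−k₂t), giving t_opt = ln(k₂/k₁)/(k₂−k₁).
= ln(0.557/0.717)/(0.557−0.717) = ln(0.7768)/-0.1600 = -0.2525/-0.1600 = 1.58 h.

1.58 h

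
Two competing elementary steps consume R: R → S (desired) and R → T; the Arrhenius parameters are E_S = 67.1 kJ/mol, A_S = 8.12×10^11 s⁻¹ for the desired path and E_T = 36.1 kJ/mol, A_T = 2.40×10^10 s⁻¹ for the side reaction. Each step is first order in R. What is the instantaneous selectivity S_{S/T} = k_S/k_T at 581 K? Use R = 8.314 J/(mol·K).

0.0552

With equal orders, S_{S/T} = k_S/k_T = (A_S/A_T)·exp[(E_T−E_S)/(RT)].
(E_T−E_S)/(RT) = (36.1−67.1)×10³/(8.314×581) = -31000/4830 = -6.418.
k_S/k_T = (8.12×10^11/2.40×10^10)·exp(-6.418) = 33.83 × 0.001632 = 0.0552.
Since E_S > E_T, raising the temperature improves selectivity toward S.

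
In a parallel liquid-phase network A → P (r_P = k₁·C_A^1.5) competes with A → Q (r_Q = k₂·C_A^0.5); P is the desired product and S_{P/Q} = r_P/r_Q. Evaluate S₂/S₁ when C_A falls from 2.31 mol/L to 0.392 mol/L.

S_{P/Q} = (k₁/k₂)·C_A, so S₂/S₁ = (C_{A,2}/C_{A,1}).
= 0.392/2.31 = 0.170.
Selectivity toward P falls as C_A falls — high-concentration operation is favoured.

0.170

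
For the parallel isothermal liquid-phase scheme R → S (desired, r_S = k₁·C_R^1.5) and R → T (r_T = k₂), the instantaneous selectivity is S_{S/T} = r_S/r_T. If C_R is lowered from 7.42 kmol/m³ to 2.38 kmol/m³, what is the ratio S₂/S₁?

0.182

S_{S/T} = (k₁/k₂)·C_R^1.5, so S₂/S₁ = (C_{R,2}/C_{R,1})^1.5.
= (2.38/7.42)^1.5 = (0.3208)^1.5 = 0.182.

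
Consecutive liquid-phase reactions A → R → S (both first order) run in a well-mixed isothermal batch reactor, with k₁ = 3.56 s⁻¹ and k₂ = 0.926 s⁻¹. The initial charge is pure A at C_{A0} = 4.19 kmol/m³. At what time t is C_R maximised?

0.511 s

The intermediate peaks when r₁ = r₂, i.e. k₁e^(−k₁t) = k₂e^(−k₂t), giving t_opt = ln(k₂/k₁)/(k₂−k₁).
= ln(0.926/3.56)/(0.926−3.56) = ln(0.2601)/-2.634 = -1.347/-2.634 = 0.511 s.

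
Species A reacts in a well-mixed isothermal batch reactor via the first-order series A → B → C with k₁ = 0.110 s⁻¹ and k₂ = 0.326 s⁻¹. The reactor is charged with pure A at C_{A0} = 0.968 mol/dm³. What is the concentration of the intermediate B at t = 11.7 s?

0.125 mol/dm³

For first-order series with pure A initially, C_B(t) = k₁C_{A0}/(k₂−k₁)·(e^(−k₁t) − e^(−k₂t)).
e^(−k₁t) = e^(−0.110×11.7) = e^(−1.287) = 0.2761; e^(−k₂t) = e^(−3.814) = 0.02206.
C_B = 0.110×0.968/(0.326−0.110) × (0.2761−0.02206) = 0.4930×0.2540 = 0.1252 mol/dm³.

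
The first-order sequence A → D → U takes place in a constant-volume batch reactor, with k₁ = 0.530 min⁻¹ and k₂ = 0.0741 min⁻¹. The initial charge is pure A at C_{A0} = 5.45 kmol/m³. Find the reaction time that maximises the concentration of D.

The intermediate peaks when r₁ = r₂, i.e. k₁e^(−k₁t) = k₂e^(−k₂t), giving t_opt = ln(k₂/k₁)/(k₂−k₁).
= ln(0.0741/0.530)/(0.0741−0.530) = ln(0.1398)/-0.4559 = -1.967/-0.4559 = 4.32 min.

4.32 min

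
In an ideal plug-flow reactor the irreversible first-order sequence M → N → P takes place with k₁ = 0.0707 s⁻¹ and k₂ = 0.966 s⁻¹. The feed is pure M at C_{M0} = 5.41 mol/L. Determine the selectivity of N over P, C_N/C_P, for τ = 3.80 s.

For first-order series with pure M initially, C_N(τ) = k₁C_{M0}/(k₂−k₁)·(e^(−k₁τ) − e^(−k₂τ)).
e^(−k₁τ) = e^(−0.0707×3.80) = e^(−0.2687) = 0.7644; e^(−k₂τ) = e^(−3.671) = 0.02546.
C_N = 0.0707×5.41/(0.966−0.0707) × (0.7644−0.02546) = 0.4272×0.7389 = 0.3157 mol/L.
C_M = C_{M0}e^(−k₁τ) = 4.135 mol/L, so C_P = C_{M0}−C_M−C_N = 0.9589 mol/L; C_N/C_P = 0.329.

0.329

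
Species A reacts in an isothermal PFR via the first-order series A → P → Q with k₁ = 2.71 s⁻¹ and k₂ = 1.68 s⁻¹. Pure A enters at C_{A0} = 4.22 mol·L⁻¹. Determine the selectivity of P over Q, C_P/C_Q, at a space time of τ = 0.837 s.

Solving the coupled first-order balances gives C_P(τ) = [k₁/(k₂−k₁)]·C_{A0}·(e^(−k₁τ) − e^(−k₂τ)).
e^(−k₁τ) = e^(−2.71×0.837) = e^(−2.268) = 0.1035; e^(−k₂τ) = e^(−1.406) = 0.2451.
C_P = 2.71×4.22/(1.68−2.71) × (0.1035−0.2451) = (-11.10)×(-0.1416) = 1.572 mol·L⁻¹.
C_A = C_{A0}e^(−k₁τ) = 0.4367 mol·L⁻¹, so C_Q = C_{A0}−C_A−C_P = 2.211 mol·L⁻¹; C_P/C_Q = 0.711.

0.711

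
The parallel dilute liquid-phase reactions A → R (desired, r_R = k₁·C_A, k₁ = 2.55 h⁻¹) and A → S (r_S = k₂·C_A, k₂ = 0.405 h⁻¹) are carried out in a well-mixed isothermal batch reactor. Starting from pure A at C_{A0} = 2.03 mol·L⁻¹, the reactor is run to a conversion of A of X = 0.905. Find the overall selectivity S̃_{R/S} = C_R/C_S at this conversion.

C_A = C_{A0}(1−X) = 0.1928 mol·L⁻¹.
Both paths are first order in A, so the instantaneous fraction to R is constant: dC_R/d(−C_A) = k₁/(k₁+k₂) = 0.8629.
C_R = 0.8629·(C_{A0}−C_A) = 0.8629×1.837 = 1.59 mol·L⁻¹.
C_S = (C_{A0}−C_A)−C_R = 0.2518 mol·L⁻¹; S̃_{R/S} = 1.585/0.2518 = 6.30.

6.30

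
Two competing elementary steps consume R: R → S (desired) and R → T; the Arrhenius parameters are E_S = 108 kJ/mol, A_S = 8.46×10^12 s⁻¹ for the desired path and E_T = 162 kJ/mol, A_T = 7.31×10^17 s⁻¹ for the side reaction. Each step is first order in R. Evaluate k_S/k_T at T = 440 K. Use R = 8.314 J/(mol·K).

29.8

Since both paths have the same order in R, the concentration cancels and S_{S/T} = k_S/k_T = (A_S/A_T)·exp[(E_T−E_S)/(RT)].
(E_T−E_S)/(RT) = (162−108)×10³/(8.314×440) = 54000/3658 = 14.76.
k_S/k_T = (8.46×10^12/7.31×10^17)·exp(14.76) = 1.157×10^-5 × 2.575×10^6 = 29.8.
Since E_S < E_T, lowering the temperature improves selectivity toward S.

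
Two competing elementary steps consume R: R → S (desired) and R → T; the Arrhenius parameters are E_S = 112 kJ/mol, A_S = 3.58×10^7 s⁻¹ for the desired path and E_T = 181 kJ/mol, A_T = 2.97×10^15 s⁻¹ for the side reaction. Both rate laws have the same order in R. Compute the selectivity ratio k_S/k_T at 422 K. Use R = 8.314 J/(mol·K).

4.19

With equal orders, S_{S/T} = k_S/k_T = (A_S/A_T)·exp[(E_T−E_S)/(RT)].
(E_T−E_S)/(RT) = (181−112)×10³/(8.314×422) = 69000/3509 = 19.67.
k_S/k_T = (3.58×10^7/2.97×10^15)·exp(19.67) = 1.205×10^-8 × 3.476×10^8 = 4.19.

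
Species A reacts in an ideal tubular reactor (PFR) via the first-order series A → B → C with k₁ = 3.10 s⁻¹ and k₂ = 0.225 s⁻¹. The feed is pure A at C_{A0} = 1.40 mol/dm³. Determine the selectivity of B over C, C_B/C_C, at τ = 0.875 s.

6.80

Solving the coupled first-order balances gives C_B(τ) = [k₁/(k₂−k₁)]·C_{A0}·(e^(−k₁τ) − e^(−k₂τ)).
e^(−k₁τ) = e^(−3.10×0.875) = e^(−2.712) = 0.06637; e^(−k₂τ) = e^(−0.1969) = 0.8213.
C_B = 3.10×1.40/(0.225−3.10) × (0.06637−0.8213) = (-1.510)×(-0.7549) = 1.140 mol/dm³.
C_A = C_{A0}e^(−k₁τ) = 0.09292 mol/dm³, so C_C = C_{A0}−C_A−C_B = 0.1675 mol/dm³; C_B/C_C = 6.80.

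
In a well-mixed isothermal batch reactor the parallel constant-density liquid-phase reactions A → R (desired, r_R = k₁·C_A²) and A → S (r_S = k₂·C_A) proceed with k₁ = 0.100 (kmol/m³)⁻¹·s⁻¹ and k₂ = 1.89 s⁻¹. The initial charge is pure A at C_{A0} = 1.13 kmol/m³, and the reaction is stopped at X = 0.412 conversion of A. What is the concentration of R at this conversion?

0.0211 kmol/m³

C_A = C_{A0}(1−X) = 0.6644 kmol/m³.
Along a PFR/batch, dC_S/dC_A = −r_S/(r_R+r_S) = −k₂/(k₂+k₁·C_A).
Integrating from C_{A0} to C_A: C_S = (1.89/0.100)·ln[(1.89+0.100·1.13)/(1.89+0.100·0.664)] = 18.90·ln(2.003/1.956) = 0.4445 kmol/m³.
Then C_R = (C_{A0}−C_A) − C_S = 0.4656 − 0.4445 = 0.02108 kmol/m³.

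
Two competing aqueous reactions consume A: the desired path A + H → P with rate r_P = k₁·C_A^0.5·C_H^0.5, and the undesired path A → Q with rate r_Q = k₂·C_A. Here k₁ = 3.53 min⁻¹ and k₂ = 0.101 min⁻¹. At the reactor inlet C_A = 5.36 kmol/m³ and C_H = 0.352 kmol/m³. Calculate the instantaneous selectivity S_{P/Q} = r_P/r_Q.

8.96

S_{P/Q} = r_P/r_Q = (k₁·C_A^0.5·C_H^0.5)/(k₂·C_A) = (k₁/k₂)·C_A^-0.5·C_H^0.5.
= (3.53×5.360^0.5×0.3520^0.5) / (0.101×5.360) = 4.849/0.5414 = 8.96.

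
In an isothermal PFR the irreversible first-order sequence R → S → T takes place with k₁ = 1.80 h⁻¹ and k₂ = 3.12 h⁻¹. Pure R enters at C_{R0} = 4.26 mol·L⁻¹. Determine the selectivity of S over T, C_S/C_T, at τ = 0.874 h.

0.323

The intermediate concentration in a first-order A→B→C sequence is C_S = k₁C_{R0}(e^(−k₁τ) − e^(−k₂τ))/(k₂−k₁).
e^(−k₁τ) = e^(−1.80×0.874) = e^(−1.573) = 0.2074; e^(−k₂τ) = e^(−2.727) = 0.06542.
C_S = 1.80×4.26/(3.12−1.80) × (0.2074−0.06542) = 5.809×0.1420 = 0.8246 mol·L⁻¹.
C_R = C_{R0}e^(−k₁τ) = 0.8834 mol·L⁻¹, so C_T = C_{R0}−C_R−C_S = 2.552 mol·L⁻¹; C_S/C_T = 0.323.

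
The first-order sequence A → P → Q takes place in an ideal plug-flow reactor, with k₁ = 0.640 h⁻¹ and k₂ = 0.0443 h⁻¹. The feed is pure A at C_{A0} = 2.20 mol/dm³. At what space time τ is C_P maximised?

For first-order series the maximum of C_P occurs at τ_opt = ln(k₂/k₁)/(k₂−k₁).
= ln(0.0443/0.640)/(0.0443−0.640) = ln(0.06922)/-0.5957 = -2.670/-0.5957 = 4.48 h.

4.48 h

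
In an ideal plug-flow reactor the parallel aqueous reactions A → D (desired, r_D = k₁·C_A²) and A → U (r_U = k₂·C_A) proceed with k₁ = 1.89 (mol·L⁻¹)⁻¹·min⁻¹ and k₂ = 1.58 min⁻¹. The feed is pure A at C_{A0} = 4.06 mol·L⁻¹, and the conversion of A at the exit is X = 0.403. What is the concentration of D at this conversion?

1.30 mol·L⁻¹

C_A = C_{A0}(1−X) = 2.424 mol·L⁻¹.
Along a PFR/batch, dC_U/dC_A = −r_U/(r_D+r_U) = −k₂/(k₂+k₁·C_A).
Integrating from C_{A0} to C_A: C_U = (1.58/1.89)·ln[(1.58+1.89·4.06)/(1.58+1.89·2.42)] = 0.8360·ln(9.253/6.161) = 0.3400 mol·L⁻¹.
Then C_D = (C_{A0}−C_A) − C_U = 1.636 − 0.3400 = 1.296 mol·L⁻¹.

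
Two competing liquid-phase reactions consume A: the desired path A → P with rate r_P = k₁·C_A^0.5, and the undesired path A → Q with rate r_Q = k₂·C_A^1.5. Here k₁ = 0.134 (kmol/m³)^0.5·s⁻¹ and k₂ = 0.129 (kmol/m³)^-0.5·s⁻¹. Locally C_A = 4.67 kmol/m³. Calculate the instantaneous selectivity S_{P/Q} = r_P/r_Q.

S_{P/Q} = r_P/r_Q = (k₁·C_A^0.5)/(k₂·C_A^1.5) = (k₁/k₂)·C_A⁻¹.
= (0.134×4.670^0.5) / (0.129×4.670^1.5) = 0.2896/1.302 = 0.222.
The undesired path is higher order in A, so low C_A (CSTR or dilute feed) favours P.

0.222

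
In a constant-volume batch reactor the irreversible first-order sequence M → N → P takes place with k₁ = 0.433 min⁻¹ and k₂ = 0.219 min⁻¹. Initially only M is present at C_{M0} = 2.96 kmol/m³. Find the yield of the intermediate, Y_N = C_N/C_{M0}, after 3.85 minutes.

0.489

For first-order series with pure M initially, C_N(t) = k₁C_{M0}/(k₂−k₁)·(e^(−k₁t) − e^(−k₂t)).
e^(−k₁t) = e^(−0.433×3.85) = e^(−1.667) = 0.1888; e^(−k₂t) = e^(−0.8432) = 0.4304.
C_N = 0.433×2.96/(0.219−0.433) × (0.1888−0.4304) = (-5.989)×(-0.2415) = 1.447 kmol/m³.
Y_N = C_N/C_{M0} = 1.447/2.96 = 0.489.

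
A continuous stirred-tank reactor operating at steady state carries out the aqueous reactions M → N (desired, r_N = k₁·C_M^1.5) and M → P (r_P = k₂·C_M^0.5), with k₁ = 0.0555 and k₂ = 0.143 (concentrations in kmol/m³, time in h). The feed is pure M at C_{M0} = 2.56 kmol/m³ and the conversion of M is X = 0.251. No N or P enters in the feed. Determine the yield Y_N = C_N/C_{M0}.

0.107

Exit C_M = C_{M0}(1−X) = 2.56×0.749 = 1.917 kmol/m³.
Rates in a CSTR are evaluated at the outlet concentration: r_N = 0.0555×1.917^1.5 = 0.1474, r_P = 0.143×1.917^0.5 = 0.1980.
Fraction of consumed M going to N: r_N/(r_N+r_P) = 0.4267.
C_N = 0.4267·C_{M0}·X = 0.4267×2.56×0.251 = 0.274 kmol/m³; Y_N = C_N/C_{M0} = 0.107.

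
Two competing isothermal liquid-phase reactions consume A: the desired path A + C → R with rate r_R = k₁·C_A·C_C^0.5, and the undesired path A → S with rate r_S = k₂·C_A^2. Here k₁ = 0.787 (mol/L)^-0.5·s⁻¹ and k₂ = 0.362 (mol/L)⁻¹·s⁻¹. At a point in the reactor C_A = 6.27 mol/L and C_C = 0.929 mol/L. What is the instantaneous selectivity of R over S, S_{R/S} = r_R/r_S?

S_{R/S} = r_R/r_S = (k₁·C_A·C_C^0.5)/(k₂·C_A^2) = (k₁/k₂)·C_A⁻¹·C_C^0.5.
= (0.787×6.270×0.9290^0.5) / (0.362×6.270^2) = 4.756/14.23 = 0.334.
The undesired path is higher order in A, so low C_A (CSTR or dilute feed) favours R.

0.334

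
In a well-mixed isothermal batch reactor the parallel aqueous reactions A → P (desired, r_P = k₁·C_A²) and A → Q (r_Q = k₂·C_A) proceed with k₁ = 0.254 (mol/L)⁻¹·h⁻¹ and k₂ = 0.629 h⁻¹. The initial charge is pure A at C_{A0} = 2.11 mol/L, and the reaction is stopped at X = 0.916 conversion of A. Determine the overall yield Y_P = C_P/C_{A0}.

0.274

C_A = C_{A0}(1−X) = 0.1772 mol/L.
Along a PFR/batch, dC_Q/dC_A = −r_Q/(r_P+r_Q) = −k₂/(k₂+k₁·C_A).
Integrating from C_{A0} to C_A: C_Q = (0.629/0.254)·ln[(0.629+0.254·2.11)/(0.629+0.254·0.177)] = 2.476·ln(1.165/0.6740) = 1.355 mol/L.
Then C_P = (C_{A0}−C_A) − C_Q = 1.933 − 1.355 = 0.5778 mol/L.
Y_P = C_P/C_{A0} = 0.5778/2.11 = 0.274.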